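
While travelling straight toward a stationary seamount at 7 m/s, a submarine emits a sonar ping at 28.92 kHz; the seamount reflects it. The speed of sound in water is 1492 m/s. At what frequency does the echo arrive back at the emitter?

29.2 kHz

The seamount receives the sound from a moving source: f₁ = f₀ · v/(v − v_e) = 28.92 × 1492/1485 ≈ 29.1 kHz.
On the return leg the submarine is a moving observer: f₂ = f₁ · (v + v_e)/v = 29.1 × 1499/1492 ≈ 29.2 kHz.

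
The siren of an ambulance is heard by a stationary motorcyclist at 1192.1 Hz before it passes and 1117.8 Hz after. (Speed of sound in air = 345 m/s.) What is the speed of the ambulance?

11.1 m/s

f₁/f₂ = (v + v_s)/(v − v_s), so v_s = v · (f₁ − f₂)/(f₁ + f₂).
v_s = 345 × (1192.1 − 1117.8)/(1192.1 + 1117.8) = 345 × 74.3/2309.9 ≈ 11.1 m/s.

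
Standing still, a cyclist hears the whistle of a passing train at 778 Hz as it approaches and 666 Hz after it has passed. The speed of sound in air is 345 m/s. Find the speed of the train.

f₁/f₂ = (v + v_s)/(v − v_s), so v_s = v · (f₁ − f₂)/(f₁ + f₂).
v_s = 345 × (778 − 666)/(778 + 666) = 345 × 112/1444 ≈ 27 m/s.

27 m/s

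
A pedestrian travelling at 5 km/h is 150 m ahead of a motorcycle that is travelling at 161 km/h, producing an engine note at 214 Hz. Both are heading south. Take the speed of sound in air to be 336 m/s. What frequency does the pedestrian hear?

246 Hz

161 km/h = 44.72 m/s; 5 km/h = 1.389 m/s.
The pedestrian is ahead, so the motorcycle is moving toward it while the pedestrian is moving away from the motorcycle.
Both move, so f' = f · (v − v_o)/(v − v_s).
f' = 214 × (336 − 1.389)/(336 − 44.72) = 214 × 334.61/291.28 ≈ 246 Hz.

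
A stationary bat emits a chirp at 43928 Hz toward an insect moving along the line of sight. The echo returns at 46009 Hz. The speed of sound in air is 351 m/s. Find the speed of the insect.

8.1 m/s

Double Doppler shift off a moving reflector: f₂ = f₀ · (v + u)/(v − u) (u > 0 toward emitter).
Rearranging, u = v · (f₂ − f₀)/(f₂ + f₀) = 351 × 2081/89937 ≈ 8.1 m/s.
So the insect is moving at 8.1 m/s toward the emitter.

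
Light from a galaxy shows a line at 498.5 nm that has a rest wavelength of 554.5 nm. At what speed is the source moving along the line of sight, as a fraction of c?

λ'/λ₀ = 0.8990 < 1 (blueshift), so the source is approaching.
λ'/λ₀ = √((1 − β)/(1 + β)) for an approaching source ⇒ β = (1 − r²)/(1 + r²) with r = λ'/λ₀.
β = (1 − 0.8082)/(1 + 0.8082) ≈ 0.106.

0.106c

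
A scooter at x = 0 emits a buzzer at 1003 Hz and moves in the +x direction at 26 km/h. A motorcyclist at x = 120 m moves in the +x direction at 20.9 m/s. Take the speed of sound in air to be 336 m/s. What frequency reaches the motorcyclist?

26 km/h = 7.222 m/s.
The observer lies on the +x side, so the source is heading toward the observer and the observer is heading away from the source.
General Doppler shift: f' = f · (v − v_o)/(v − v_s).
f' = 1003 × (336 − 20.9)/(336 − 7.222) = 1003 × 315.1/328.78 ≈ 961 Hz.

961 Hz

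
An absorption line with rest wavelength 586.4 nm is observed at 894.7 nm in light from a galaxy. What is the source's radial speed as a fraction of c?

λ'/λ₀ = 1.5258 > 1 (redshift), so the source is receding.
λ'/λ₀ = √((1 + β)/(1 − β)) for a receding source ⇒ β = (r² − 1)/(r² + 1) with r = λ'/λ₀.
β = (2.3279 − 1)/(2.3279 + 1) ≈ 0.399.

0.399c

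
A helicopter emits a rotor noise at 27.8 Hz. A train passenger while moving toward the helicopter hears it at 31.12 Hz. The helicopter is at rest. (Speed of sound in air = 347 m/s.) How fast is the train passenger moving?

41 m/s

f' = f · (v + v_o)/v ⇒ v_o = v · |f'/f − 1|.
v_o = 347 × |31.12/27.8 − 1| = 347 × 0.1194 ≈ 41 m/s.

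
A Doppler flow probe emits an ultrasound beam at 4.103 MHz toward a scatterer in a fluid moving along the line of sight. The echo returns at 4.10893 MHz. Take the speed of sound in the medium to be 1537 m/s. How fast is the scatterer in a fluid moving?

1.11 m/s

Double Doppler shift off a moving reflector: f₂ = f₀ · (v + u)/(v − u) (u > 0 toward emitter).
Rearranging, u = v · (f₂ − f₀)/(f₂ + f₀) = 1537 × 0.00593/8.21193 ≈ 1.11 m/s.
So the scatterer in a fluid is moving at 1.11 m/s toward the emitter.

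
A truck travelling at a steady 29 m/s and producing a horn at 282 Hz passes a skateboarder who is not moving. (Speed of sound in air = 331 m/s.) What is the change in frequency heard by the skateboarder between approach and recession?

Approaching: f₁ = f · v/(v − v_s) = 282 × 331/302 ≈ 309.1 Hz.
Receding: f₂ = f · v/(v + v_s) = 282 × 331/360 ≈ 259.3 Hz.
Drop: f₁ − f₂ = 2f·v·v_s/(v² − v_s²) = 2 × 282 × 331 × 29/(331² − 29²) ≈ 49.8 Hz.

49.8 Hz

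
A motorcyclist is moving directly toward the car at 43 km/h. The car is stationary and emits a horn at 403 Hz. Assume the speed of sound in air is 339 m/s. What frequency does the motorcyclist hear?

417 Hz

43 km/h = 11.94 m/s.
Only the observer moves, toward the source, so f' = f · (v + v_o)/v.
f' = 403 × (339 + 11.94)/339 = 403 × 350.94/339 ≈ 417 Hz.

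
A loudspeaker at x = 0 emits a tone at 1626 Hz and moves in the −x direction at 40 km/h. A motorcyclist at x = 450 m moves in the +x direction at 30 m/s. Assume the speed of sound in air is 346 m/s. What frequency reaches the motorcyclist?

40 km/h = 11.11 m/s.
The observer lies on the +x side, so the source is heading away from the observer and the observer is heading away from the source.
General Doppler shift: f' = f · (v − v_o)/(v + v_s).
f' = 1626 × (346 − 30)/(346 + 11.11) = 1626 × 316/357.11 ≈ 1439 Hz.

1439 Hz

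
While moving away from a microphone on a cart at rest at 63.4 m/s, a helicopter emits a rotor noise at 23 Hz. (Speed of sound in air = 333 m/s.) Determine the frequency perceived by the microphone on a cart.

19.3 Hz

Moving source, stationary observer: f' = f · v/(v + v_s) since the source is receding.
f' = 23 × 333/(333 + 63.4) = 23 × 333/396.4 ≈ 19.3 Hz.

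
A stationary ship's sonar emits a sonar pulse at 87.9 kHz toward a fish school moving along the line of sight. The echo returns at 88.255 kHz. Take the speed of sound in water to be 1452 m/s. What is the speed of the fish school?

Double Doppler shift off a moving reflector: f₂ = f₀ · (v + u)/(v − u) (u > 0 toward emitter).
Rearranging, u = v · (f₂ − f₀)/(f₂ + f₀) = 1452 × 0.355/176.155 ≈ 2.93 m/s.
So the fish school is moving at 2.93 m/s toward the emitter.

2.93 m/s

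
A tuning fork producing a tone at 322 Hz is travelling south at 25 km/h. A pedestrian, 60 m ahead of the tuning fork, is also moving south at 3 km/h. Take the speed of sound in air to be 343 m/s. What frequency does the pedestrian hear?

328 Hz

25 km/h = 6.944 m/s; 3 km/h = 0.8333 m/s.
The pedestrian is ahead, so the tuning fork is moving toward it while the pedestrian is moving away from the tuning fork.
General Doppler shift: f' = f · (v − v_o)/(v − v_s).
f' = 322 × (343 − 0.8333)/(343 − 6.944) = 322 × 342.17/336.06 ≈ 328 Hz.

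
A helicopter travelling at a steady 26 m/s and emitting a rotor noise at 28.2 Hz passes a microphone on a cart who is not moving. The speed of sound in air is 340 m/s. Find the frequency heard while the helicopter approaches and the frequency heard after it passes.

Approaching: f₁ = f · v/(v − v_s) = 28.2 × 340/314 ≈ 30.5 Hz.
Receding: f₂ = f · v/(v + v_s) = 28.2 × 340/366 ≈ 26.2 Hz.

30.5 Hz approaching; 26.2 Hz receding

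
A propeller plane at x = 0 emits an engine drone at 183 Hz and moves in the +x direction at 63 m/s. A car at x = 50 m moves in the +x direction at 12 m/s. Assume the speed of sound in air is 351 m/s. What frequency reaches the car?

The observer lies on the +x side, so the source is heading toward the observer and the observer is heading away from the source.
Both move, so f' = f · (v − v_o)/(v − v_s).
f' = 183 × (351 − 12)/(351 − 63) = 183 × 339/288 ≈ 215 Hz.

215 Hz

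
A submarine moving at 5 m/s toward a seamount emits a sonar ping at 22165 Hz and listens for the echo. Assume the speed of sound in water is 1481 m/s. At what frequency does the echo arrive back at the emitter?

22315 Hz

The seamount receives the sound from a moving source: f₁ = f₀ · v/(v − v_e) = 22165 × 1481/1476 ≈ 22240 Hz.
On the return leg the submarine is a moving observer: f₂ = f₁ · (v + v_e)/v = 22240 × 1486/1481 ≈ 22315 Hz.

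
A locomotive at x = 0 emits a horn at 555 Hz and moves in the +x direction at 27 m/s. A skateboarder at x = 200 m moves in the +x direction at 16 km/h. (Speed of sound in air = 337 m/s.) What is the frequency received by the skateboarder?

16 km/h = 4.444 m/s.
The observer lies on the +x side, so the source is heading toward the observer and the observer is heading away from the source.
General Doppler shift: f' = f · (v − v_o)/(v − v_s).
f' = 555 × (337 − 4.444)/(337 − 27) = 555 × 332.56/310 ≈ 595 Hz.

595 Hz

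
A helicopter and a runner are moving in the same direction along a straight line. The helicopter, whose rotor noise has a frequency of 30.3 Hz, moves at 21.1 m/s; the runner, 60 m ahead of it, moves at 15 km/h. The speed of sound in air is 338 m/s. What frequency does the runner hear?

31.9 Hz

15 km/h = 4.167 m/s.
The runner is ahead, so the helicopter is moving toward it while the runner is moving away from the helicopter.
Both move, so f' = f · (v − v_o)/(v − v_s).
f' = 30.3 × (338 − 4.167)/(338 − 21.1) = 30.3 × 333.83/316.9 ≈ 31.9 Hz.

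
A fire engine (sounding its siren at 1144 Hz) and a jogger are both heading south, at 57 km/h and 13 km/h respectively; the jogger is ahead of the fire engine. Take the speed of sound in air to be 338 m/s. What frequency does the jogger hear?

57 km/h = 15.83 m/s; 13 km/h = 3.611 m/s.
The jogger is ahead, so the fire engine is moving toward it while the jogger is moving away from the fire engine.
Both move, so f' = f · (v − v_o)/(v − v_s).
f' = 1144 × (338 − 3.611)/(338 − 15.83) = 1144 × 334.39/322.17 ≈ 1187 Hz.

1187 Hz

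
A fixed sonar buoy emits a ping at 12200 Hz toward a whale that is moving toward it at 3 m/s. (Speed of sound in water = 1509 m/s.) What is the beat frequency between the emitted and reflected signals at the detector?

At the whale (a moving observer), f₁ = f₀ · (v + u)/v = 12200 × 1512/1509 ≈ 12224.3 Hz.
The reflection then acts as a moving source: f₂ = f₁ · v/(v − u) ≈ 12248.6 Hz.
Beat frequency: |f₂ − f₀| = 2u·f₀/(v − u) = 2 × 3 × 12200/1506 ≈ 48.6 Hz.

48.6 Hz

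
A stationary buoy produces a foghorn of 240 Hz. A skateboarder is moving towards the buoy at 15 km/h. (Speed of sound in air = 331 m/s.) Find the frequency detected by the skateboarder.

243 Hz

15 km/h = 4.167 m/s.
Only the observer moves, toward the source, so f' = f · (v + v_o)/v.
f' = 240 × (331 + 4.167)/331 = 240 × 335.17/331 ≈ 243 Hz.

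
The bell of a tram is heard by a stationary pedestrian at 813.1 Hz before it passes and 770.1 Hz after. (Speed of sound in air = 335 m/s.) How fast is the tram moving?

f₁/f₂ = (v + v_s)/(v − v_s), so v_s = v · (f₁ − f₂)/(f₁ + f₂).
v_s = 335 × (813.1 − 770.1)/(813.1 + 770.1) = 335 × 43.0/1583.2 ≈ 9.1 m/s.

9.1 m/s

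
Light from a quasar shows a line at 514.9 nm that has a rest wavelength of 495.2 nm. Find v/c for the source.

0.039

λ'/λ₀ = 1.0398 > 1 (redshift), so the source is receding.
λ'/λ₀ = √((1 + β)/(1 − β)) for a receding source ⇒ β = (r² − 1)/(r² + 1) with r = λ'/λ₀.
β = (1.0811 − 1)/(1.0811 + 1) ≈ 0.039.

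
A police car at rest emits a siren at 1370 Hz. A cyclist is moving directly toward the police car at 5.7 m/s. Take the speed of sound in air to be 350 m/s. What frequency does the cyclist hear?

1392 Hz

Moving observer, stationary source: f' = f · (v + v_o)/v.
f' = 1370 × (350 + 5.7)/350 = 1370 × 355.7/350 ≈ 1392 Hz.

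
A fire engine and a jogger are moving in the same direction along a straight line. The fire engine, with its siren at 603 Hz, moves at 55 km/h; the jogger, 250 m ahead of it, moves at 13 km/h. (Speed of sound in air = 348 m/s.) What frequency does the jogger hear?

624 Hz

55 km/h = 15.28 m/s; 13 km/h = 3.611 m/s.
The jogger is ahead, so the fire engine is moving toward it while the jogger is moving away from the fire engine.
Both move, so f' = f · (v − v_o)/(v − v_s).
f' = 603 × (348 − 3.611)/(348 − 15.28) = 603 × 344.39/332.72 ≈ 624 Hz.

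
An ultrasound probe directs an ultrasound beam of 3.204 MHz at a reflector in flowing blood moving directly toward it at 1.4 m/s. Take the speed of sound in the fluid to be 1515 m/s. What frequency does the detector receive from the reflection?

3.210 MHz

The reflector in flowing blood first receives the wave as a moving observer: f₁ = f₀ · (v + u)/v = 3.204 × (1515 + 1.4)/1515 ≈ 3.207 MHz.
The reflection then acts as a moving source: f₂ = f₁ · v/(v − u) ≈ 3.210 MHz.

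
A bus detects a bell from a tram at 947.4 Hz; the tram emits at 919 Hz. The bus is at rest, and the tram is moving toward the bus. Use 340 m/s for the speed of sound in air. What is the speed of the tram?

f' = f · v/(v − v_s) ⇒ v_s = v · |1 − f/f'|.
v_s = 340 × |1 − 919/947.4| = 340 × 0.02998 ≈ 10.2 m/s.

10.2 m/s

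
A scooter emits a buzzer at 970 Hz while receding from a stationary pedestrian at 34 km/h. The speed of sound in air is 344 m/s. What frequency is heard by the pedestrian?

34 km/h = 9.444 m/s.
Moving source, stationary observer: f' = f · v/(v + v_s) since the source is receding.
f' = 970 × 344/(344 + 9.444) = 970 × 344/353.4 ≈ 944 Hz.

944 Hz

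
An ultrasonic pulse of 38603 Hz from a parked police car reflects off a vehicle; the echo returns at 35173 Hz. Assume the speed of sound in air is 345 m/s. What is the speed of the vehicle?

Double Doppler shift off a moving reflector: f₂ = f₀ · (v + u)/(v − u) (u > 0 toward emitter).
Rearranging, u = v · (f₂ − f₀)/(f₂ + f₀) = 345 × -3430/73776 ≈ -16.0 m/s.
So the vehicle is moving at 16.0 m/s away from the emitter.

16.0 m/s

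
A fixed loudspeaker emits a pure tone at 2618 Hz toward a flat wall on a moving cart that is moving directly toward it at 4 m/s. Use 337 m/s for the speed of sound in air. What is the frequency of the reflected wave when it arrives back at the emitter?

The flat wall on a moving cart first receives the wave as a moving observer: f₁ = f₀ · (v + u)/v = 2618 × (337 + 4)/337 ≈ 2649 Hz.
The reflection then acts as a moving source: f₂ = f₁ · v/(v − u) ≈ 2681 Hz.

2681 Hz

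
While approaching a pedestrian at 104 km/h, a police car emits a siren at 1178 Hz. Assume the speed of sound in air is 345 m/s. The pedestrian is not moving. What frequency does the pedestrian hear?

1286 Hz

104 km/h = 28.89 m/s.
Moving source, stationary observer: f' = f · v/(v − v_s) since the source is approaching.
f' = 1178 × 345/(345 − 28.89) = 1178 × 345/316.1 ≈ 1286 Hz.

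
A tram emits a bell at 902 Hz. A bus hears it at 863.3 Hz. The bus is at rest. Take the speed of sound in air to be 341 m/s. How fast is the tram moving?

f' < f, so the tram is receding.
f' = f · v/(v + v_s) ⇒ v_s = v · |1 − f/f'|.
v_s = 341 × |1 − 902/863.3| = 341 × 0.04483 ≈ 15.3 m/s.

15.3 m/s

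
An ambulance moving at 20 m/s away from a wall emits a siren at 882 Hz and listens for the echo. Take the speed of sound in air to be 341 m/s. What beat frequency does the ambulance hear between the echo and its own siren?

98 Hz

The wall receives the sound from a moving source: f₁ = f₀ · v/(v + v_e) = 882 × 341/361 ≈ 833.1 Hz.
On the return leg the ambulance is a moving observer: f₂ = f₁ · (v − v_e)/v = 833.1 × 321/341 ≈ 784.3 Hz.
Beat against the emitted tone: |f₂ − f₀| = 2v_e·f₀/(v + v_e) = 2 × 20 × 882/361 ≈ 98 Hz.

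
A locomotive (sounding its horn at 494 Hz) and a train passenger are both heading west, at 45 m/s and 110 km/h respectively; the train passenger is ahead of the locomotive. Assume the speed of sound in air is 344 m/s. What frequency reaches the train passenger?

518 Hz

110 km/h = 30.56 m/s.
The train passenger is ahead, so the locomotive is moving toward it while the train passenger is moving away from the locomotive.
With source approaching and observer receding, f' = f · (v − v_o)/(v − v_s).
f' = 494 × (344 − 30.56)/(344 − 45) = 494 × 313.44/299 ≈ 518 Hz.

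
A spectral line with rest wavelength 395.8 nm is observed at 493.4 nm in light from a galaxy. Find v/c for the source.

0.217c

λ'/λ₀ = 1.2466 > 1 (redshift), so the source is receding.
λ'/λ₀ = √((1 + β)/(1 − β)) for a receding source ⇒ β = (r² − 1)/(r² + 1) with r = λ'/λ₀.
β = (1.5540 − 1)/(1.5540 + 1) ≈ 0.217.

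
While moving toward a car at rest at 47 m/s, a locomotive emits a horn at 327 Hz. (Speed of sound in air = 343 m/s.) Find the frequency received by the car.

379 Hz

Only the source moves, toward the listener, so f' = f · v/(v − v_s).
f' = 327 × 343/(343 − 47) = 327 × 343/296 ≈ 379 Hz.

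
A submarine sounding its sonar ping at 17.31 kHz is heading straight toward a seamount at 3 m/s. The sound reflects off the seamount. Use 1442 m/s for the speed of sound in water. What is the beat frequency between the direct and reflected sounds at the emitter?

The seamount receives the sound from a moving source: f₁ = f₀ · v/(v − v_e) = 17.31 × 1442/1439 ≈ 17.3461 kHz.
On the return leg the submarine is a moving observer: f₂ = f₁ · (v + v_e)/v = 17.3461 × 1445/1442 ≈ 17.3822 kHz.
Equivalently f₂ = f₀ · (v + v_e)/(v − v_e).
Beat against the emitted tone (with f₀ = 17310 Hz): |f₂ − f₀| = 2v_e·f₀/(v − v_e) = 2 × 3 × 17310/1439 ≈ 72 Hz.

72 Hz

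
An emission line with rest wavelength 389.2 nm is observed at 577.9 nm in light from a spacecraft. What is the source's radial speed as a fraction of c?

λ'/λ₀ = 1.4848 > 1 (redshift), so the source is receding.
λ'/λ₀ = √((1 + β)/(1 − β)) for a receding source ⇒ β = (r² − 1)/(r² + 1) with r = λ'/λ₀.
β = (2.2048 − 1)/(2.2048 + 1) ≈ 0.376.

0.376c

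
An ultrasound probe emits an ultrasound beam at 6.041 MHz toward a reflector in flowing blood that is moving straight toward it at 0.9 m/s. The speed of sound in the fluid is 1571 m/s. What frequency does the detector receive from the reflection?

The reflector in flowing blood first receives the wave as a moving observer: f₁ = f₀ · (v + u)/v = 6.041 × (1571 + 0.9)/1571 ≈ 6.044 MHz.
On reflection it acts as a source moving toward the stationary detector: f₂ = f₁ · v/(v − u) = 6.044 × 1571/1570.1 ≈ 6.048 MHz.

6.048 MHz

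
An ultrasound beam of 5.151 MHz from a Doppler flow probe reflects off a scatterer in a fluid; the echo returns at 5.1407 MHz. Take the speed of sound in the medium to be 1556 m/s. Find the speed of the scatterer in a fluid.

1.56 m/s

Double Doppler shift off a moving reflector: f₂ = f₀ · (v + u)/(v − u) (u > 0 toward emitter).
Rearranging, u = v · (f₂ − f₀)/(f₂ + f₀) = 1556 × -0.0103/10.2917 ≈ -1.56 m/s.
So the scatterer in a fluid is moving at 1.56 m/s away from the emitter.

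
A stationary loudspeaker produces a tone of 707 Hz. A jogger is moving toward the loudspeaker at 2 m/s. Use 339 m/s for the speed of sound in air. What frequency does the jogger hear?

711 Hz

Moving observer, stationary source: f' = f · (v + v_o)/v.
f' = 707 × (339 + 2)/339 = 707 × 341/339 ≈ 711 Hz.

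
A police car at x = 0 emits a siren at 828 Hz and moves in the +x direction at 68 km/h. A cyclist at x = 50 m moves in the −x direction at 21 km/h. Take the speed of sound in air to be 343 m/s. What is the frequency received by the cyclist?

891 Hz

68 km/h = 18.89 m/s; 21 km/h = 5.833 m/s.
The observer lies on the +x side, so the source is heading toward the observer and the observer is heading toward the source.
Both move, so f' = f · (v + v_o)/(v − v_s).
f' = 828 × (343 + 5.833)/(343 − 18.89) = 828 × 348.83/324.11 ≈ 891 Hz.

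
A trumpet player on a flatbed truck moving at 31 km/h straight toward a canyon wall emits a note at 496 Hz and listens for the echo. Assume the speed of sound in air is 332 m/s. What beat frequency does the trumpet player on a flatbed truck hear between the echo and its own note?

26.4 Hz

31 km/h = 8.611 m/s.
The canyon wall receives the sound from a moving source: f₁ = f₀ · v/(v − v_e) = 496 × 332/323.39 ≈ 509.2 Hz.
On the return leg the trumpet player on a flatbed truck is a moving observer: f₂ = f₁ · (v + v_e)/v = 509.2 × 340.61/332 ≈ 522.4 Hz.
Beat against the emitted tone: |f₂ − f₀| = 2v_e·f₀/(v − v_e) = 2 × 8.611 × 496/323.39 ≈ 26.4 Hz.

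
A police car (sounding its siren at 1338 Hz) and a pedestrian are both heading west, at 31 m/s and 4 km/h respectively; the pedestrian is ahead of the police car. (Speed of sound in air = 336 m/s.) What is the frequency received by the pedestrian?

4 km/h = 1.111 m/s.
The pedestrian is ahead, so the police car is moving toward it while the pedestrian is moving away from the police car.
General Doppler shift: f' = f · (v − v_o)/(v − v_s).
f' = 1338 × (336 − 1.111)/(336 − 31) = 1338 × 334.89/305 ≈ 1469 Hz.

1469 Hz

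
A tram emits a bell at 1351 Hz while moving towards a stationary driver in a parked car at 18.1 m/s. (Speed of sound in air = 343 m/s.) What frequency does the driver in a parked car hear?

Moving source, stationary observer: f' = f · v/(v − v_s) since the source is approaching.
f' = 1351 × 343/(343 − 18.1) = 1351 × 343/324.9 ≈ 1426 Hz.

1426 Hz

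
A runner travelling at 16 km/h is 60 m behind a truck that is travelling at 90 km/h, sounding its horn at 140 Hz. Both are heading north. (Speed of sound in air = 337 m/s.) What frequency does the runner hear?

132 Hz

90 km/h = 25 m/s; 16 km/h = 4.444 m/s.
The runner is behind, so the truck is moving away from it while the runner is moving toward the truck.
Both move, so f' = f · (v + v_o)/(v + v_s).
f' = 140 × (337 + 4.444)/(337 + 25) = 140 × 341.44/362 ≈ 132 Hz.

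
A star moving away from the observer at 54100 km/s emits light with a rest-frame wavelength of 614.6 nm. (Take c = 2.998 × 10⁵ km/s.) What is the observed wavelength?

737.6 nm

β = v/c = 54100/299800 = 0.1805.
Relativistic Doppler for wavelength: λ' = λ₀ · √((1 + β)/(1 − β)).
λ' = 614.6 × √(1.1805/0.8195) = 614.6 × 1.20016 ≈ 737.6 nm.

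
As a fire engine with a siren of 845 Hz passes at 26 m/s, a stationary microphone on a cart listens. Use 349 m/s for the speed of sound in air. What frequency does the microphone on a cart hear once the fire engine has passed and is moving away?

Receding: f₂ = f · v/(v + v_s) = 845 × 349/375 ≈ 786 Hz.

786 Hz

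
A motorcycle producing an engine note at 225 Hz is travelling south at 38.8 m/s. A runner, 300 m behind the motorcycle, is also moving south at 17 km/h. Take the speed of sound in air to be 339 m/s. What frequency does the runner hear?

17 km/h = 4.722 m/s.
The runner is behind, so the motorcycle is moving away from it while the runner is moving toward the motorcycle.
With source receding and observer approaching, f' = f · (v + v_o)/(v + v_s).
f' = 225 × (339 + 4.722)/(339 + 38.8) = 225 × 343.72/377.8 ≈ 205 Hz.

205 Hz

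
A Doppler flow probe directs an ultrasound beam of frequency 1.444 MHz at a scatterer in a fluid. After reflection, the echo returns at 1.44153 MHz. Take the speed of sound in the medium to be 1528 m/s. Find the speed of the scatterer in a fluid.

Double Doppler shift off a moving reflector: f₂ = f₀ · (v + u)/(v − u) (u > 0 toward emitter).
Rearranging, u = v · (f₂ − f₀)/(f₂ + f₀) = 1528 × -0.00247/2.88553 ≈ -1.31 m/s.
So the scatterer in a fluid is moving at 1.31 m/s away from the emitter.

1.31 m/s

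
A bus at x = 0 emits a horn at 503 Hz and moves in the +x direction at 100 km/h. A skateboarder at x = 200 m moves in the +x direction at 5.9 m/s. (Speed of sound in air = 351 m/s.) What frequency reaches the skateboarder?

100 km/h = 27.78 m/s.
The observer lies on the +x side, so the source is heading toward the observer and the observer is heading away from the source.
General Doppler shift: f' = f · (v − v_o)/(v − v_s).
f' = 503 × (351 − 5.9)/(351 − 27.78) = 503 × 345.1/323.22 ≈ 537 Hz.

537 Hz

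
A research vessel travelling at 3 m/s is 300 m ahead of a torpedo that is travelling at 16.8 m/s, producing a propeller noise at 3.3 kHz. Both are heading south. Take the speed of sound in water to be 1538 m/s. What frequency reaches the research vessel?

3.33 kHz

The research vessel is ahead, so the torpedo is moving toward it while the research vessel is moving away from the torpedo.
With source approaching and observer receding, f' = f · (v − v_o)/(v − v_s).
f' = 3.3 × (1538 − 3)/(1538 − 16.8) = 3.3 × 1535/1521.2 ≈ 3.33 kHz.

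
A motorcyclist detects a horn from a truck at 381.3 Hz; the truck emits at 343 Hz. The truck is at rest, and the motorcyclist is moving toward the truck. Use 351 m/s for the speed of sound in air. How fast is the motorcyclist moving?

f' = f · (v + v_o)/v ⇒ v_o = v · |f'/f − 1|.
v_o = 351 × |381.3/343 − 1| = 351 × 0.1117 ≈ 39 m/s.

39 m/s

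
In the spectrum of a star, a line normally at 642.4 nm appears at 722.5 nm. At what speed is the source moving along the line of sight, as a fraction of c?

λ'/λ₀ = 1.1247 > 1 (redshift), so the source is receding.
λ'/λ₀ = √((1 + β)/(1 − β)) for a receding source ⇒ β = (r² − 1)/(r² + 1) with r = λ'/λ₀.
β = (1.2649 − 1)/(1.2649 + 1) ≈ 0.117.

0.117c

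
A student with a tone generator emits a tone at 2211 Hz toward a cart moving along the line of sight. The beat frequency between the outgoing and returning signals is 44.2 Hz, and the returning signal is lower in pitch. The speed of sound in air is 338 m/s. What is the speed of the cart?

3.4 m/s

Double Doppler shift off a moving reflector: f₂ = f₀ · (v + u)/(v − u) (u > 0 toward emitter).
Returning signal is lower, so f₂ = f₀ − Δf = 2211 − 44.2 = 2166.8 Hz.
Rearranging, u = v · (f₂ − f₀)/(f₂ + f₀) = 338 × -44.2/4377.8 ≈ -3.4 m/s.
So the cart is moving at 3.4 m/s away from the emitter.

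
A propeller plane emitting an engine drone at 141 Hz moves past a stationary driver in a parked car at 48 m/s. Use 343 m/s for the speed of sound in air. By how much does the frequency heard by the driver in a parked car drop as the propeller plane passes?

40.3 Hz

Approaching: f₁ = f · v/(v − v_s) = 141 × 343/295 ≈ 163.9 Hz.
Receding: f₂ = f · v/(v + v_s) = 141 × 343/391 ≈ 123.7 Hz.
Drop: f₁ − f₂ = 2f·v·v_s/(v² − v_s²) = 2 × 141 × 343 × 48/(343² − 48²) ≈ 40.3 Hz.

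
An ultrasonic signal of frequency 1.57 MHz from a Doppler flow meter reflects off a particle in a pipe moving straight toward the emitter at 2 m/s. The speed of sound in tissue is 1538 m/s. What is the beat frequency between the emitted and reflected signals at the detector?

4089 Hz

At the particle in a pipe (a moving observer), f₁ = f₀ · (v + u)/v = 1.57 × 1540/1538 ≈ 1.57204 MHz.
The reflection then acts as a moving source: f₂ = f₁ · v/(v − u) ≈ 1.57409 MHz.
Equivalently f₂ = f₀ · (v + u)/(v − u).
Beat frequency (with f₀ = 1570000 Hz): |f₂ − f₀| = 2u·f₀/(v − u) = 2 × 2 × 1570000/1536 ≈ 4089 Hz.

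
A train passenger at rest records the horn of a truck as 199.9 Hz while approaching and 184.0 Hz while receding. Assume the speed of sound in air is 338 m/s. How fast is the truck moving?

14.0 m/s

f₁/f₂ = (v + v_s)/(v − v_s), so v_s = v · (f₁ − f₂)/(f₁ + f₂).
v_s = 338 × (199.9 − 184.0)/(199.9 + 184.0) = 338 × 15.9/383.9 ≈ 14.0 m/s.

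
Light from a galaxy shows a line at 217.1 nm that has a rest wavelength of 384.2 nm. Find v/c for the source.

0.516

λ'/λ₀ = 0.5651 < 1 (blueshift), so the source is approaching.
λ'/λ₀ = √((1 − β)/(1 + β)) for an approaching source ⇒ β = (1 − r²)/(1 + r²) with r = λ'/λ₀.
β = (1 − 0.3193)/(1 + 0.3193) ≈ 0.516.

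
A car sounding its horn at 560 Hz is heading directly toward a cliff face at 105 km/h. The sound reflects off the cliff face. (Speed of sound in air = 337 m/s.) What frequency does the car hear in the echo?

105 km/h = 29.17 m/s.
The cliff face receives the sound from a moving source: f₁ = f₀ · v/(v − v_e) = 560 × 337/307.83 ≈ 613 Hz.
On the return leg the car is a moving observer: f₂ = f₁ · (v + v_e)/v = 613 × 366.17/337 ≈ 666 Hz.
Equivalently f₂ = f₀ · (v + v_e)/(v − v_e).

666 Hz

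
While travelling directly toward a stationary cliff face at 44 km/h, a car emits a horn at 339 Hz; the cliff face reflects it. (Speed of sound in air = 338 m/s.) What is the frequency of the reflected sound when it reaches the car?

44 km/h = 12.22 m/s.
The cliff face receives the sound from a moving source: f₁ = f₀ · v/(v − v_e) = 339 × 338/325.78 ≈ 352 Hz.
On the return leg the car is a moving observer: f₂ = f₁ · (v + v_e)/v = 352 × 350.22/338 ≈ 364 Hz.

364 Hz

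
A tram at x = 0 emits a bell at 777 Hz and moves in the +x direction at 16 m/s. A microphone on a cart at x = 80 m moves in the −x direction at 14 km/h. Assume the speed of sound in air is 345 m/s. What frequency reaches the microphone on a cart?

14 km/h = 3.889 m/s.
The observer lies on the +x side, so the source is heading toward the observer and the observer is heading toward the source.
Both move, so f' = f · (v + v_o)/(v − v_s).
f' = 777 × (345 + 3.889)/(345 − 16) = 777 × 348.89/329 ≈ 824 Hz.

824 Hz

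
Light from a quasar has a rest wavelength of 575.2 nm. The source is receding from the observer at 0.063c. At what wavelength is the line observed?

612.7 nm

Relativistic Doppler for wavelength: λ' = λ₀ · √((1 + β)/(1 − β)).
λ' = 575.2 × √(1.0630/0.9370) = 575.2 × 1.06512 ≈ 612.7 nm.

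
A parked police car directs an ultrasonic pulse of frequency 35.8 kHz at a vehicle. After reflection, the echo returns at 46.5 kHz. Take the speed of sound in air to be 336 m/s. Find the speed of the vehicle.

Double Doppler shift off a moving reflector: f₂ = f₀ · (v + u)/(v − u) (u > 0 toward emitter).
Rearranging, u = v · (f₂ − f₀)/(f₂ + f₀) = 336 × 10.7/82.3 ≈ 44 m/s.
So the vehicle is moving at 44 m/s toward the emitter.

44 m/s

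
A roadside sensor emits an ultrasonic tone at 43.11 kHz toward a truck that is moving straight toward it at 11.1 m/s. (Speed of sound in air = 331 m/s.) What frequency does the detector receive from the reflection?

At the truck (a moving observer), f₁ = f₀ · (v + u)/v = 43.11 × 342.1/331 ≈ 44.6 kHz.
On reflection it acts as a source moving toward the stationary detector: f₂ = f₁ · v/(v − u) = 44.6 × 331/319.9 ≈ 46.1 kHz.
Equivalently f₂ = f₀ · (v + u)/(v − u).

46.1 kHz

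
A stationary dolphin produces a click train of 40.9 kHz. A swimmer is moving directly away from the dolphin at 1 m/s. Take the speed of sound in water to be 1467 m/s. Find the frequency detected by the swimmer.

40.9 kHz

Moving observer, stationary source: f' = f · (v − v_o)/v.
f' = 40.9 × (1467 − 1)/1467 = 40.9 × 1466/1467 ≈ 40.9 kHz.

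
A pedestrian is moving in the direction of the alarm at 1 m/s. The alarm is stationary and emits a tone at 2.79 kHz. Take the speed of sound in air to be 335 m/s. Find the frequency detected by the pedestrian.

Only the observer moves, toward the source, so f' = f · (v + v_o)/v.
f' = 2.79 × (335 + 1)/335 = 2.79 × 336/335 ≈ 2.80 kHz.

2.80 kHz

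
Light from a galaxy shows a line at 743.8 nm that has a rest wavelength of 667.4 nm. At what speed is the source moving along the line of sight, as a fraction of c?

0.108c

λ'/λ₀ = 1.1145 > 1 (redshift), so the source is receding.
λ'/λ₀ = √((1 + β)/(1 − β)) for a receding source ⇒ β = (r² − 1)/(r² + 1) with r = λ'/λ₀.
β = (1.2421 − 1)/(1.2421 + 1) ≈ 0.108.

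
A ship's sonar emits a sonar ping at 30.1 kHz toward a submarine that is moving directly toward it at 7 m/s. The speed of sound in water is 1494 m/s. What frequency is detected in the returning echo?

30.4 kHz

The submarine first receives the wave as a moving observer: f₁ = f₀ · (v + u)/v = 30.1 × (1494 + 7)/1494 ≈ 30.2 kHz.
The reflection then acts as a moving source: f₂ = f₁ · v/(v − u) ≈ 30.4 kHz.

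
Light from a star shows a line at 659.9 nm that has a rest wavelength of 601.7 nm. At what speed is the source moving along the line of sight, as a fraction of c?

0.092c

λ'/λ₀ = 1.0967 > 1 (redshift), so the source is receding.
λ'/λ₀ = √((1 + β)/(1 − β)) for a receding source ⇒ β = (r² − 1)/(r² + 1) with r = λ'/λ₀.
β = (1.2028 − 1)/(1.2028 + 1) ≈ 0.092.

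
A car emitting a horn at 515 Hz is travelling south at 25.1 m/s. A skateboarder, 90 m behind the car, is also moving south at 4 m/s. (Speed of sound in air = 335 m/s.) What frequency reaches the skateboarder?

The skateboarder is behind, so the car is moving away from it while the skateboarder is moving toward the car.
With source receding and observer approaching, f' = f · (v + v_o)/(v + v_s).
f' = 515 × (335 + 4)/(335 + 25.1) = 515 × 339/360.1 ≈ 485 Hz.

485 Hz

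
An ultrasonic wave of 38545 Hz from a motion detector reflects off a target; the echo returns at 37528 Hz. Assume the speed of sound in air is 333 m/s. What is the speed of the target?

Double Doppler shift off a moving reflector: f₂ = f₀ · (v + u)/(v − u) (u > 0 toward emitter).
Rearranging, u = v · (f₂ − f₀)/(f₂ + f₀) = 333 × -1017/76073 ≈ -4.5 m/s.
So the target is moving at 4.5 m/s away from the emitter.

4.5 m/s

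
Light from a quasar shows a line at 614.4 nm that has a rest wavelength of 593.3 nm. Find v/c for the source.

λ'/λ₀ = 1.0356 > 1 (redshift), so the source is receding.
λ'/λ₀ = √((1 + β)/(1 − β)) for a receding source ⇒ β = (r² − 1)/(r² + 1) with r = λ'/λ₀.
β = (1.0724 − 1)/(1.0724 + 1) ≈ 0.035.

0.035c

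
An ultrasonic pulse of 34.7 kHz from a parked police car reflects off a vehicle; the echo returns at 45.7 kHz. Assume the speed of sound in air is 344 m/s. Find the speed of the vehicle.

Double Doppler shift off a moving reflector: f₂ = f₀ · (v + u)/(v − u) (u > 0 toward emitter).
Rearranging, u = v · (f₂ − f₀)/(f₂ + f₀) = 344 × 11.0/80.4 ≈ 47 m/s.
So the vehicle is moving at 47 m/s toward the emitter.

47 m/s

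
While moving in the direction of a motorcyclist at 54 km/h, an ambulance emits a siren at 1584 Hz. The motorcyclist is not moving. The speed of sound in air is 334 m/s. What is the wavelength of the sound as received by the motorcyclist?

54 km/h = 15 m/s.
With the source moving toward a stationary observer, f' = f · v/(v − v_s).
f' = 1584 × 334/(334 − 15) ≈ 1658 Hz.
λ' = v/f' = 334/1658.48 ≈ 20.1 cm.

20.1 cm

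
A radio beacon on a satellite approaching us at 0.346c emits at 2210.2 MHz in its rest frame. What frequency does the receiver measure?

Relativistic Doppler for frequency: f' = f₀ · √((1 + β)/(1 − β)).
f' = 2210.2 × √(1.3460/0.6540) = 2210.2 × 1.43461 ≈ 3170.8 MHz.

3170.8 MHz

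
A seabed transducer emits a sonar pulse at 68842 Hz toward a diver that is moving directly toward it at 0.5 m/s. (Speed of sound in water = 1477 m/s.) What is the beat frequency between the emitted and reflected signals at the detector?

46.6 Hz

The diver first receives the wave as a moving observer: f₁ = f₀ · (v + u)/v = 68842 × (1477 + 0.5)/1477 ≈ 68865.3 Hz.
The reflection then acts as a moving source: f₂ = f₁ · v/(v − u) ≈ 68888.6 Hz.
Beat frequency: |f₂ − f₀| = 2u·f₀/(v − u) = 2 × 0.5 × 68842/1476.5 ≈ 46.6 Hz.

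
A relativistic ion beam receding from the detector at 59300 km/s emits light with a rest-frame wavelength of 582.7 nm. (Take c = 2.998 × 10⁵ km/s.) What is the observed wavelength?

β = v/c = 59300/299800 = 0.1978.
Relativistic Doppler for wavelength: λ' = λ₀ · √((1 + β)/(1 − β)).
λ' = 582.7 × √(1.1978/0.8022) = 582.7 × 1.22194 ≈ 712.0 nm.

712.0 nm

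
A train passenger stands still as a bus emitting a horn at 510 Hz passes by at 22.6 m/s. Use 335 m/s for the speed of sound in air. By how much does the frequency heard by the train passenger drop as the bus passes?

Approaching: f₁ = f · v/(v − v_s) = 510 × 335/312.4 ≈ 546.9 Hz.
Receding: f₂ = f · v/(v + v_s) = 510 × 335/357.6 ≈ 477.8 Hz.
Drop: f₁ − f₂ = 2f·v·v_s/(v² − v_s²) = 2 × 510 × 335 × 22.6/(335² − 22.6²) ≈ 69.1 Hz.

69.1 Hz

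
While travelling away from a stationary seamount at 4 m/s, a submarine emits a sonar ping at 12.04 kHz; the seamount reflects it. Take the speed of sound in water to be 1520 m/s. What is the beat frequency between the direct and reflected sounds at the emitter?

63 Hz

The seamount receives the sound from a moving source: f₁ = f₀ · v/(v + v_e) = 12.04 × 1520/1524 ≈ 12.0084 kHz.
On the return leg the submarine is a moving observer: f₂ = f₁ · (v − v_e)/v = 12.0084 × 1516/1520 ≈ 11.9768 kHz.
Equivalently f₂ = f₀ · (v − v_e)/(v + v_e).
Beat against the emitted tone (with f₀ = 12040 Hz): |f₂ − f₀| = 2v_e·f₀/(v + v_e) = 2 × 4 × 12040/1524 ≈ 63 Hz.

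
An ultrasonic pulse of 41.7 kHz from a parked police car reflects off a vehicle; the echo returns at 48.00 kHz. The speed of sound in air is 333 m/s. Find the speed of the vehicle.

23.4 m/s

Double Doppler shift off a moving reflector: f₂ = f₀ · (v + u)/(v − u) (u > 0 toward emitter).
Rearranging, u = v · (f₂ − f₀)/(f₂ + f₀) = 333 × 6.30/89.70 ≈ 23.4 m/s.
So the vehicle is moving at 23.4 m/s toward the emitter.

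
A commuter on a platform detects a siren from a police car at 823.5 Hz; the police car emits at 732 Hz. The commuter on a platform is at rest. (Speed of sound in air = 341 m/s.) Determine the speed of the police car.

f' > f, so the police car is approaching.
f' = f · v/(v − v_s) ⇒ v_s = v · |1 − f/f'|.
v_s = 341 × |1 − 732/823.5| = 341 × 0.1111 ≈ 38 m/s.

38 m/s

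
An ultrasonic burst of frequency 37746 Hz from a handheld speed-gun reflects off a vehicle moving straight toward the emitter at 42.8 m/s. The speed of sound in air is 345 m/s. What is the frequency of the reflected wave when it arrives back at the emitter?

48438 Hz

At the vehicle (a moving observer), f₁ = f₀ · (v + u)/v = 37746 × 387.8/345 ≈ 42429 Hz.
The reflection then acts as a moving source: f₂ = f₁ · v/(v − u) ≈ 48438 Hz.
Equivalently f₂ = f₀ · (v + u)/(v − u).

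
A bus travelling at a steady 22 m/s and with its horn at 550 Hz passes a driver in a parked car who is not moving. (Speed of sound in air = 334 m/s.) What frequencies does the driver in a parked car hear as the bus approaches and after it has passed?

Approaching: f₁ = f · v/(v − v_s) = 550 × 334/312 ≈ 589 Hz.
Receding: f₂ = f · v/(v + v_s) = 550 × 334/356 ≈ 516 Hz.

589 Hz approaching; 516 Hz receding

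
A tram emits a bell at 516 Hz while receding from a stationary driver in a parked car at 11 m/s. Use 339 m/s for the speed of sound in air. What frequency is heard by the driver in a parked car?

Only the source moves, away from the listener, so f' = f · v/(v + v_s).
f' = 516 × 339/(339 + 11) = 516 × 339/350 ≈ 500 Hz.

500 Hz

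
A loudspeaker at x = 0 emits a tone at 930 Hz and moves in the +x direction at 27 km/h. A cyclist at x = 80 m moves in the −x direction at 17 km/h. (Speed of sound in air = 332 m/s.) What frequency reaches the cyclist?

27 km/h = 7.5 m/s; 17 km/h = 4.722 m/s.
The observer lies on the +x side, so the source is heading toward the observer and the observer is heading toward the source.
General Doppler shift: f' = f · (v + v_o)/(v − v_s).
f' = 930 × (332 + 4.722)/(332 − 7.5) = 930 × 336.72/324.5 ≈ 965 Hz.

965 Hz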